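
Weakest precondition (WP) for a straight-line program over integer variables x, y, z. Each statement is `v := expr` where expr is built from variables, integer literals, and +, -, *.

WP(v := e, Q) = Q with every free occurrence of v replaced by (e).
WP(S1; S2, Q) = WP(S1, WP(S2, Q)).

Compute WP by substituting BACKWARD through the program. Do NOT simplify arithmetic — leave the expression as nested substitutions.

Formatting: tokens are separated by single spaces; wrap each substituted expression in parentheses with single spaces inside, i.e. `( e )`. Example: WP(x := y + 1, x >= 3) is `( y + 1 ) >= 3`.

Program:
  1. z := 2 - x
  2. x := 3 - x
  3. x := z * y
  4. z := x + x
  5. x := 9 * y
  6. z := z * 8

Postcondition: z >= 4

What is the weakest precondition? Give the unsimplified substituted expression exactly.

post: z >= 4
stmt 6: z := z * 8  -- replace 1 occurrence(s) of z with (z * 8)
  => ( z * 8 ) >= 4
stmt 5: x := 9 * y  -- replace 0 occurrence(s) of x with (9 * y)
  => ( z * 8 ) >= 4
stmt 4: z := x + x  -- replace 1 occurrence(s) of z with (x + x)
  => ( ( x + x ) * 8 ) >= 4
stmt 3: x := z * y  -- replace 2 occurrence(s) of x with (z * y)
  => ( ( ( z * y ) + ( z * y ) ) * 8 ) >= 4
stmt 2: x := 3 - x  -- replace 0 occurrence(s) of x with (3 - x)
  => ( ( ( z * y ) + ( z * y ) ) * 8 ) >= 4
stmt 1: z := 2 - x  -- replace 2 occurrence(s) of z with (2 - x)
  => ( ( ( ( 2 - x ) * y ) + ( ( 2 - x ) * y ) ) * 8 ) >= 4

Answer: ( ( ( ( 2 - x ) * y ) + ( ( 2 - x ) * y ) ) * 8 ) >= 4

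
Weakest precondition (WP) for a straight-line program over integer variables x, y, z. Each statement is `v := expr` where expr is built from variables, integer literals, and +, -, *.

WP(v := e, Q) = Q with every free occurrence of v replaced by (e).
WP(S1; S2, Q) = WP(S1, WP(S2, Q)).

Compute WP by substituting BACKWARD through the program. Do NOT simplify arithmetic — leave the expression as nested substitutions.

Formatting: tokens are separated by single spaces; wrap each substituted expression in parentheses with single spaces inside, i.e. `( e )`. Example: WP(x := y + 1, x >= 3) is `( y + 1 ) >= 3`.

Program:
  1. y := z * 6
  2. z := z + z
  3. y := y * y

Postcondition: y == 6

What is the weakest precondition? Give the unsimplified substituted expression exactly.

post: y == 6
stmt 3: y := y * y  -- replace 1 occurrence(s) of y with (y * y)
  => ( y * y ) == 6
stmt 2: z := z + z  -- replace 0 occurrence(s) of z with (z + z)
  => ( y * y ) == 6
stmt 1: y := z * 6  -- replace 2 occurrence(s) of y with (z * 6)
  => ( ( z * 6 ) * ( z * 6 ) ) == 6

Answer: ( ( z * 6 ) * ( z * 6 ) ) == 6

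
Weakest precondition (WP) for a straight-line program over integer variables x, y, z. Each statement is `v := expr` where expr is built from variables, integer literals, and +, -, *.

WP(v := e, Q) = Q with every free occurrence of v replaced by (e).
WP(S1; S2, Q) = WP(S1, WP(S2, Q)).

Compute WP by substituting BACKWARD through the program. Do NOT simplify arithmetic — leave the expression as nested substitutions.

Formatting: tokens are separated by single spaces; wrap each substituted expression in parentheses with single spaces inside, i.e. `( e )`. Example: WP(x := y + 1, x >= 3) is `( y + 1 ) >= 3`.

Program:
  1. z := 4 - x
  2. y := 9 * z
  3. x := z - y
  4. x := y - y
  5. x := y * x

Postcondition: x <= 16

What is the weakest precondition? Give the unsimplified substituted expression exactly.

post: x <= 16
stmt 5: x := y * x  -- replace 1 occurrence(s) of x with (y * x)
  => ( y * x ) <= 16
stmt 4: x := y - y  -- replace 1 occurrence(s) of x with (y - y)
  => ( y * ( y - y ) ) <= 16
stmt 3: x := z - y  -- replace 0 occurrence(s) of x with (z - y)
  => ( y * ( y - y ) ) <= 16
stmt 2: y := 9 * z  -- replace 3 occurrence(s) of y with (9 * z)
  => ( ( 9 * z ) * ( ( 9 * z ) - ( 9 * z ) ) ) <= 16
stmt 1: z := 4 - x  -- replace 3 occurrence(s) of z with (4 - x)
  => ( ( 9 * ( 4 - x ) ) * ( ( 9 * ( 4 - x ) ) - ( 9 * ( 4 - x ) ) ) ) <= 16

Answer: ( ( 9 * ( 4 - x ) ) * ( ( 9 * ( 4 - x ) ) - ( 9 * ( 4 - x ) ) ) ) <= 16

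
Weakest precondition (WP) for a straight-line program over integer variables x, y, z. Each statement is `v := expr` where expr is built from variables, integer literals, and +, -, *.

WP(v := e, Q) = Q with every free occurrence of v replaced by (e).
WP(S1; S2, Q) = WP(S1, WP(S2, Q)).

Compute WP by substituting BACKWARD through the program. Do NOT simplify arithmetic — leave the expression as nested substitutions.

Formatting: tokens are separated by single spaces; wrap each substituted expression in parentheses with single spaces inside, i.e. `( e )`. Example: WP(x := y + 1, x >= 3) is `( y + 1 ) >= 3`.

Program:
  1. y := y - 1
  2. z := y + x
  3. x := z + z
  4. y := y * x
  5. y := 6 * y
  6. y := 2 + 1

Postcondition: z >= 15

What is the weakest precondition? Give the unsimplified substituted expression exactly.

post: z >= 15
stmt 6: y := 2 + 1  -- replace 0 occurrence(s) of y with (2 + 1)
  => z >= 15
stmt 5: y := 6 * y  -- replace 0 occurrence(s) of y with (6 * y)
  => z >= 15
stmt 4: y := y * x  -- replace 0 occurrence(s) of y with (y * x)
  => z >= 15
stmt 3: x := z + z  -- replace 0 occurrence(s) of x with (z + z)
  => z >= 15
stmt 2: z := y + x  -- replace 1 occurrence(s) of z with (y + x)
  => ( y + x ) >= 15
stmt 1: y := y - 1  -- replace 1 occurrence(s) of y with (y - 1)
  => ( ( y - 1 ) + x ) >= 15

Answer: ( ( y - 1 ) + x ) >= 15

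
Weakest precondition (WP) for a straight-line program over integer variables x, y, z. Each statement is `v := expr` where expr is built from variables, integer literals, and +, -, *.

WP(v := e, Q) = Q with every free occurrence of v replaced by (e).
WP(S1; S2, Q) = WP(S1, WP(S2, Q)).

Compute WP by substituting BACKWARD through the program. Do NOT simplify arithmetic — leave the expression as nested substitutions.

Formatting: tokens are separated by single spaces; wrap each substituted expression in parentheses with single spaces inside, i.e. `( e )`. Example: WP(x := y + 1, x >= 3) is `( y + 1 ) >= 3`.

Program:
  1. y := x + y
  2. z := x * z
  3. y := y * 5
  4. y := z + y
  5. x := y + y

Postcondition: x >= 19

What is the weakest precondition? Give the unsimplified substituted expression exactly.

Answer: ( ( ( x * z ) + ( ( x + y ) * 5 ) ) + ( ( x * z ) + ( ( x + y ) * 5 ) ) ) >= 19

Derivation:
post: x >= 19
stmt 5: x := y + y  -- replace 1 occurrence(s) of x with (y + y)
  => ( y + y ) >= 19
stmt 4: y := z + y  -- replace 2 occurrence(s) of y with (z + y)
  => ( ( z + y ) + ( z + y ) ) >= 19
stmt 3: y := y * 5  -- replace 2 occurrence(s) of y with (y * 5)
  => ( ( z + ( y * 5 ) ) + ( z + ( y * 5 ) ) ) >= 19
stmt 2: z := x * z  -- replace 2 occurrence(s) of z with (x * z)
  => ( ( ( x * z ) + ( y * 5 ) ) + ( ( x * z ) + ( y * 5 ) ) ) >= 19
stmt 1: y := x + y  -- replace 2 occurrence(s) of y with (x + y)
  => ( ( ( x * z ) + ( ( x + y ) * 5 ) ) + ( ( x * z ) + ( ( x + y ) * 5 ) ) ) >= 19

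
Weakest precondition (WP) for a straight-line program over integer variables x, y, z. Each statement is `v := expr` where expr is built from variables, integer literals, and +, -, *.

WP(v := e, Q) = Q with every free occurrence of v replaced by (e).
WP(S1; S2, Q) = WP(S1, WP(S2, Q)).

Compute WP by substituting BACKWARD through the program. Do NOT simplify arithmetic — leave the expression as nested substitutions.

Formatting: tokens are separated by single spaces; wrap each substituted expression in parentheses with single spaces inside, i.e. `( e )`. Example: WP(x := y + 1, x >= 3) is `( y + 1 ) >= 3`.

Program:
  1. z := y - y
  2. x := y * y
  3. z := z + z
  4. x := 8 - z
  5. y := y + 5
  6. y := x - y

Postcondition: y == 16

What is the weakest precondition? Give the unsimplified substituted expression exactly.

Answer: ( ( 8 - ( ( y - y ) + ( y - y ) ) ) - ( y + 5 ) ) == 16

Derivation:
post: y == 16
stmt 6: y := x - y  -- replace 1 occurrence(s) of y with (x - y)
  => ( x - y ) == 16
stmt 5: y := y + 5  -- replace 1 occurrence(s) of y with (y + 5)
  => ( x - ( y + 5 ) ) == 16
stmt 4: x := 8 - z  -- replace 1 occurrence(s) of x with (8 - z)
  => ( ( 8 - z ) - ( y + 5 ) ) == 16
stmt 3: z := z + z  -- replace 1 occurrence(s) of z with (z + z)
  => ( ( 8 - ( z + z ) ) - ( y + 5 ) ) == 16
stmt 2: x := y * y  -- replace 0 occurrence(s) of x with (y * y)
  => ( ( 8 - ( z + z ) ) - ( y + 5 ) ) == 16
stmt 1: z := y - y  -- replace 2 occurrence(s) of z with (y - y)
  => ( ( 8 - ( ( y - y ) + ( y - y ) ) ) - ( y + 5 ) ) == 16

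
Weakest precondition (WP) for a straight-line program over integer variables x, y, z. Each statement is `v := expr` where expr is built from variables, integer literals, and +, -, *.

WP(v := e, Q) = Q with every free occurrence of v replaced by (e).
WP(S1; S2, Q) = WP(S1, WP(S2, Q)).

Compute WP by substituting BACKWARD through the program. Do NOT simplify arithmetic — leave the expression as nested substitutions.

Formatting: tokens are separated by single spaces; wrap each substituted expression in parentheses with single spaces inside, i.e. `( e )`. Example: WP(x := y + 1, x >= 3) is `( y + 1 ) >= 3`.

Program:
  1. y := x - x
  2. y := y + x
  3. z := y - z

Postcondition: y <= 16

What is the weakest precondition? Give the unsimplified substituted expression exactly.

post: y <= 16
stmt 3: z := y - z  -- replace 0 occurrence(s) of z with (y - z)
  => y <= 16
stmt 2: y := y + x  -- replace 1 occurrence(s) of y with (y + x)
  => ( y + x ) <= 16
stmt 1: y := x - x  -- replace 1 occurrence(s) of y with (x - x)
  => ( ( x - x ) + x ) <= 16

Answer: ( ( x - x ) + x ) <= 16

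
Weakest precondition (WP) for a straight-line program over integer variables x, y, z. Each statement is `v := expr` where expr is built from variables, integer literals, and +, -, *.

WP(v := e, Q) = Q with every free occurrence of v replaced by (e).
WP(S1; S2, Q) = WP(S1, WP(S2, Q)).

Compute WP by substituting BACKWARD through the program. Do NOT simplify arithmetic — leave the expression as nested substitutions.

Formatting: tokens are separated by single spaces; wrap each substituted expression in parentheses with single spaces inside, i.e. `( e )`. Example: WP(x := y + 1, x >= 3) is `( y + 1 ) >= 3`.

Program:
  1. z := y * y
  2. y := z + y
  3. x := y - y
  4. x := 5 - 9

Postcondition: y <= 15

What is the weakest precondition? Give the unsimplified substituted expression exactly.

Answer: ( ( y * y ) + y ) <= 15

Derivation:
post: y <= 15
stmt 4: x := 5 - 9  -- replace 0 occurrence(s) of x with (5 - 9)
  => y <= 15
stmt 3: x := y - y  -- replace 0 occurrence(s) of x with (y - y)
  => y <= 15
stmt 2: y := z + y  -- replace 1 occurrence(s) of y with (z + y)
  => ( z + y ) <= 15
stmt 1: z := y * y  -- replace 1 occurrence(s) of z with (y * y)
  => ( ( y * y ) + y ) <= 15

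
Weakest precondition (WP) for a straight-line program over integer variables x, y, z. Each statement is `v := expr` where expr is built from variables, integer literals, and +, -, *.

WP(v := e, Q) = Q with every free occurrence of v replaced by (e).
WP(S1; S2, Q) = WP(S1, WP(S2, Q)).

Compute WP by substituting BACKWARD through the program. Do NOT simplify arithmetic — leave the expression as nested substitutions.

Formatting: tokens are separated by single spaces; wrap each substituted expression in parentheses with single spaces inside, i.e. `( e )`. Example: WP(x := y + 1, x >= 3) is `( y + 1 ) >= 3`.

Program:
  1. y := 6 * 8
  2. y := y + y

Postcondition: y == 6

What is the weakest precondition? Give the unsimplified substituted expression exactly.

Answer: ( ( 6 * 8 ) + ( 6 * 8 ) ) == 6

Derivation:
post: y == 6
stmt 2: y := y + y  -- replace 1 occurrence(s) of y with (y + y)
  => ( y + y ) == 6
stmt 1: y := 6 * 8  -- replace 2 occurrence(s) of y with (6 * 8)
  => ( ( 6 * 8 ) + ( 6 * 8 ) ) == 6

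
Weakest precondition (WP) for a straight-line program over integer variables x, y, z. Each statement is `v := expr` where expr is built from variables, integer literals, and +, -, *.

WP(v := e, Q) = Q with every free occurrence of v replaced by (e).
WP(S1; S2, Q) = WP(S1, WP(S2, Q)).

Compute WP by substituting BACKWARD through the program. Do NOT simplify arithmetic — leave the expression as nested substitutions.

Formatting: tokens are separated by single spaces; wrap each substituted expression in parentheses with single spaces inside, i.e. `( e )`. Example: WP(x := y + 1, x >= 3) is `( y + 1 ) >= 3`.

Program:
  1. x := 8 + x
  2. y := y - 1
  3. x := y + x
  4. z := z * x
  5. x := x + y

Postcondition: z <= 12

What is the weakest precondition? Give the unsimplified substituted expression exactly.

Answer: ( z * ( ( y - 1 ) + ( 8 + x ) ) ) <= 12

Derivation:
post: z <= 12
stmt 5: x := x + y  -- replace 0 occurrence(s) of x with (x + y)
  => z <= 12
stmt 4: z := z * x  -- replace 1 occurrence(s) of z with (z * x)
  => ( z * x ) <= 12
stmt 3: x := y + x  -- replace 1 occurrence(s) of x with (y + x)
  => ( z * ( y + x ) ) <= 12
stmt 2: y := y - 1  -- replace 1 occurrence(s) of y with (y - 1)
  => ( z * ( ( y - 1 ) + x ) ) <= 12
stmt 1: x := 8 + x  -- replace 1 occurrence(s) of x with (8 + x)
  => ( z * ( ( y - 1 ) + ( 8 + x ) ) ) <= 12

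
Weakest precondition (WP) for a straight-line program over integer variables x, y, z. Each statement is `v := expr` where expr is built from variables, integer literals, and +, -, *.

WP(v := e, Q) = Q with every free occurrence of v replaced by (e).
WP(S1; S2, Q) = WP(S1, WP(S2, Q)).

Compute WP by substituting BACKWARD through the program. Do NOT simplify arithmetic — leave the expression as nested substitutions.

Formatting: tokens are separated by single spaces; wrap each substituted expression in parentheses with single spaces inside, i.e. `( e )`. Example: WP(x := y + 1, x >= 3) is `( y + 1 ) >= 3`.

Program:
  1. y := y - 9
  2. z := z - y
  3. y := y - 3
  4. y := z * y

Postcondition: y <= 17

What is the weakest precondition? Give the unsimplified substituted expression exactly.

post: y <= 17
stmt 4: y := z * y  -- replace 1 occurrence(s) of y with (z * y)
  => ( z * y ) <= 17
stmt 3: y := y - 3  -- replace 1 occurrence(s) of y with (y - 3)
  => ( z * ( y - 3 ) ) <= 17
stmt 2: z := z - y  -- replace 1 occurrence(s) of z with (z - y)
  => ( ( z - y ) * ( y - 3 ) ) <= 17
stmt 1: y := y - 9  -- replace 2 occurrence(s) of y with (y - 9)
  => ( ( z - ( y - 9 ) ) * ( ( y - 9 ) - 3 ) ) <= 17

Answer: ( ( z - ( y - 9 ) ) * ( ( y - 9 ) - 3 ) ) <= 17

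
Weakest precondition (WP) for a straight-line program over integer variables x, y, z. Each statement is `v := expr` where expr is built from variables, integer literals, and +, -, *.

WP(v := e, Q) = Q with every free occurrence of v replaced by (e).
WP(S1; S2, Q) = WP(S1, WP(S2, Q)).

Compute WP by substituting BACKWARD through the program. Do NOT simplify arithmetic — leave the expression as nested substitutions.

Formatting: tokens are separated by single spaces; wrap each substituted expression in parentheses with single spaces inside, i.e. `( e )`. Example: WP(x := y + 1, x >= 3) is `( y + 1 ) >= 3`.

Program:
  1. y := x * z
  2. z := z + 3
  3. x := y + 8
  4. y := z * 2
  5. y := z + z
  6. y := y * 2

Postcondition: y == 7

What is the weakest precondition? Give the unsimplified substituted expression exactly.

Answer: ( ( ( z + 3 ) + ( z + 3 ) ) * 2 ) == 7

Derivation:
post: y == 7
stmt 6: y := y * 2  -- replace 1 occurrence(s) of y with (y * 2)
  => ( y * 2 ) == 7
stmt 5: y := z + z  -- replace 1 occurrence(s) of y with (z + z)
  => ( ( z + z ) * 2 ) == 7
stmt 4: y := z * 2  -- replace 0 occurrence(s) of y with (z * 2)
  => ( ( z + z ) * 2 ) == 7
stmt 3: x := y + 8  -- replace 0 occurrence(s) of x with (y + 8)
  => ( ( z + z ) * 2 ) == 7
stmt 2: z := z + 3  -- replace 2 occurrence(s) of z with (z + 3)
  => ( ( ( z + 3 ) + ( z + 3 ) ) * 2 ) == 7
stmt 1: y := x * z  -- replace 0 occurrence(s) of y with (x * z)
  => ( ( ( z + 3 ) + ( z + 3 ) ) * 2 ) == 7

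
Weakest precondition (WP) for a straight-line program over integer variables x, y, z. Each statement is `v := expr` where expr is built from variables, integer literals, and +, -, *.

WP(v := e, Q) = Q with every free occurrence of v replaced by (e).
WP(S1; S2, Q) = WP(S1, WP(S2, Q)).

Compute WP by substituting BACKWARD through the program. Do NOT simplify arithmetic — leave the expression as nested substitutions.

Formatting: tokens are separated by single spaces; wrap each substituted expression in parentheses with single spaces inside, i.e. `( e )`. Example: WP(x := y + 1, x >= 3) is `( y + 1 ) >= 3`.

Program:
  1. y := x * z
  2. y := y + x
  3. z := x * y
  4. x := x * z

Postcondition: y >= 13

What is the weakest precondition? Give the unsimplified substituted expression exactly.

post: y >= 13
stmt 4: x := x * z  -- replace 0 occurrence(s) of x with (x * z)
  => y >= 13
stmt 3: z := x * y  -- replace 0 occurrence(s) of z with (x * y)
  => y >= 13
stmt 2: y := y + x  -- replace 1 occurrence(s) of y with (y + x)
  => ( y + x ) >= 13
stmt 1: y := x * z  -- replace 1 occurrence(s) of y with (x * z)
  => ( ( x * z ) + x ) >= 13

Answer: ( ( x * z ) + x ) >= 13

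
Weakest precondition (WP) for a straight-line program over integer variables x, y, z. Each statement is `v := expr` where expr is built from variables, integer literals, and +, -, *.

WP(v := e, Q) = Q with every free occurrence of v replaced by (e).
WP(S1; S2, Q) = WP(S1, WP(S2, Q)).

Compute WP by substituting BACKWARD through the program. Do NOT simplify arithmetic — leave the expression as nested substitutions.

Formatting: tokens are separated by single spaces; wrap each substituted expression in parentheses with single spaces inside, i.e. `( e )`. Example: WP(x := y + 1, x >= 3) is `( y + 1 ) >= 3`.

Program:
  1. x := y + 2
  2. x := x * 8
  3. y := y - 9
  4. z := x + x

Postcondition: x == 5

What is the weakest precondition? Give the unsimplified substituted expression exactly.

Answer: ( ( y + 2 ) * 8 ) == 5

Derivation:
post: x == 5
stmt 4: z := x + x  -- replace 0 occurrence(s) of z with (x + x)
  => x == 5
stmt 3: y := y - 9  -- replace 0 occurrence(s) of y with (y - 9)
  => x == 5
stmt 2: x := x * 8  -- replace 1 occurrence(s) of x with (x * 8)
  => ( x * 8 ) == 5
stmt 1: x := y + 2  -- replace 1 occurrence(s) of x with (y + 2)
  => ( ( y + 2 ) * 8 ) == 5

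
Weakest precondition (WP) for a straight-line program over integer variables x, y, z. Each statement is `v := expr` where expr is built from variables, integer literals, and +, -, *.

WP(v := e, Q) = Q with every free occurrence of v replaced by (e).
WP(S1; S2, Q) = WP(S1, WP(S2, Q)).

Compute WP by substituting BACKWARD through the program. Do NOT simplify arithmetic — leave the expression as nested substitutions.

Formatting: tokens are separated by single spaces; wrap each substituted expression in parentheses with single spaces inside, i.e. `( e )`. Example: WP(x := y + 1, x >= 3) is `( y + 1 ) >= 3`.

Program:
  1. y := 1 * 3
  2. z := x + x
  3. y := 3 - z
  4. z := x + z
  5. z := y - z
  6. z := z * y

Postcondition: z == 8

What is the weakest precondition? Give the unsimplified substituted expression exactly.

post: z == 8
stmt 6: z := z * y  -- replace 1 occurrence(s) of z with (z * y)
  => ( z * y ) == 8
stmt 5: z := y - z  -- replace 1 occurrence(s) of z with (y - z)
  => ( ( y - z ) * y ) == 8
stmt 4: z := x + z  -- replace 1 occurrence(s) of z with (x + z)
  => ( ( y - ( x + z ) ) * y ) == 8
stmt 3: y := 3 - z  -- replace 2 occurrence(s) of y with (3 - z)
  => ( ( ( 3 - z ) - ( x + z ) ) * ( 3 - z ) ) == 8
stmt 2: z := x + x  -- replace 3 occurrence(s) of z with (x + x)
  => ( ( ( 3 - ( x + x ) ) - ( x + ( x + x ) ) ) * ( 3 - ( x + x ) ) ) == 8
stmt 1: y := 1 * 3  -- replace 0 occurrence(s) of y with (1 * 3)
  => ( ( ( 3 - ( x + x ) ) - ( x + ( x + x ) ) ) * ( 3 - ( x + x ) ) ) == 8

Answer: ( ( ( 3 - ( x + x ) ) - ( x + ( x + x ) ) ) * ( 3 - ( x + x ) ) ) == 8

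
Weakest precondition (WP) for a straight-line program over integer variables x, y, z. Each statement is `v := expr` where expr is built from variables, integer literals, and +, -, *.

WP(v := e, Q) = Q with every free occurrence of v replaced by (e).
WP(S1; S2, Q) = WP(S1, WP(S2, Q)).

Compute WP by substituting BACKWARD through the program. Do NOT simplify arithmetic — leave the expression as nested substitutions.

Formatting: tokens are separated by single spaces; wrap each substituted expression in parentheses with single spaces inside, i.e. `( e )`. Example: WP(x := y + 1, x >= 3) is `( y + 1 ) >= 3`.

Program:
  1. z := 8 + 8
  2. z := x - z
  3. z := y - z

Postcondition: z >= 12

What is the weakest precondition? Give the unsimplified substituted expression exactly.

Answer: ( y - ( x - ( 8 + 8 ) ) ) >= 12

Derivation:
post: z >= 12
stmt 3: z := y - z  -- replace 1 occurrence(s) of z with (y - z)
  => ( y - z ) >= 12
stmt 2: z := x - z  -- replace 1 occurrence(s) of z with (x - z)
  => ( y - ( x - z ) ) >= 12
stmt 1: z := 8 + 8  -- replace 1 occurrence(s) of z with (8 + 8)
  => ( y - ( x - ( 8 + 8 ) ) ) >= 12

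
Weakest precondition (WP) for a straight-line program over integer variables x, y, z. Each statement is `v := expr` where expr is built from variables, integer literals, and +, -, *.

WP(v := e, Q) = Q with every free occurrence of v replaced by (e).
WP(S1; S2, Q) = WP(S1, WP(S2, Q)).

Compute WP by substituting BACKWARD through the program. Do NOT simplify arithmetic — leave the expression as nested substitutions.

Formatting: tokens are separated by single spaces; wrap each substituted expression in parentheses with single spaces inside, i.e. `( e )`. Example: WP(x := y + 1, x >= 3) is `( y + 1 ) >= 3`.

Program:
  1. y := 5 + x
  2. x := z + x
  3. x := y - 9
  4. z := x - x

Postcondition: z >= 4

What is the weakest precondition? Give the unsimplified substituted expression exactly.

post: z >= 4
stmt 4: z := x - x  -- replace 1 occurrence(s) of z with (x - x)
  => ( x - x ) >= 4
stmt 3: x := y - 9  -- replace 2 occurrence(s) of x with (y - 9)
  => ( ( y - 9 ) - ( y - 9 ) ) >= 4
stmt 2: x := z + x  -- replace 0 occurrence(s) of x with (z + x)
  => ( ( y - 9 ) - ( y - 9 ) ) >= 4
stmt 1: y := 5 + x  -- replace 2 occurrence(s) of y with (5 + x)
  => ( ( ( 5 + x ) - 9 ) - ( ( 5 + x ) - 9 ) ) >= 4

Answer: ( ( ( 5 + x ) - 9 ) - ( ( 5 + x ) - 9 ) ) >= 4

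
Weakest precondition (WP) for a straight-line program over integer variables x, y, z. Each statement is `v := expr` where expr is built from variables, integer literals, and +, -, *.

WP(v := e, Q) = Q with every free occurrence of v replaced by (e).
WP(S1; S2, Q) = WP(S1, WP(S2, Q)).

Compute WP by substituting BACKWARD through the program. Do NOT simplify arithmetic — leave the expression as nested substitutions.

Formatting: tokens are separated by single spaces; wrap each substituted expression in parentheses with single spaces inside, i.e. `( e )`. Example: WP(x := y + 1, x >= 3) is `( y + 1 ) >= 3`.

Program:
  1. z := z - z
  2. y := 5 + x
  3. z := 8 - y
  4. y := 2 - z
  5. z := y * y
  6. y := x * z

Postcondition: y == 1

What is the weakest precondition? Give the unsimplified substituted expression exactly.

post: y == 1
stmt 6: y := x * z  -- replace 1 occurrence(s) of y with (x * z)
  => ( x * z ) == 1
stmt 5: z := y * y  -- replace 1 occurrence(s) of z with (y * y)
  => ( x * ( y * y ) ) == 1
stmt 4: y := 2 - z  -- replace 2 occurrence(s) of y with (2 - z)
  => ( x * ( ( 2 - z ) * ( 2 - z ) ) ) == 1
stmt 3: z := 8 - y  -- replace 2 occurrence(s) of z with (8 - y)
  => ( x * ( ( 2 - ( 8 - y ) ) * ( 2 - ( 8 - y ) ) ) ) == 1
stmt 2: y := 5 + x  -- replace 2 occurrence(s) of y with (5 + x)
  => ( x * ( ( 2 - ( 8 - ( 5 + x ) ) ) * ( 2 - ( 8 - ( 5 + x ) ) ) ) ) == 1
stmt 1: z := z - z  -- replace 0 occurrence(s) of z with (z - z)
  => ( x * ( ( 2 - ( 8 - ( 5 + x ) ) ) * ( 2 - ( 8 - ( 5 + x ) ) ) ) ) == 1

Answer: ( x * ( ( 2 - ( 8 - ( 5 + x ) ) ) * ( 2 - ( 8 - ( 5 + x ) ) ) ) ) == 1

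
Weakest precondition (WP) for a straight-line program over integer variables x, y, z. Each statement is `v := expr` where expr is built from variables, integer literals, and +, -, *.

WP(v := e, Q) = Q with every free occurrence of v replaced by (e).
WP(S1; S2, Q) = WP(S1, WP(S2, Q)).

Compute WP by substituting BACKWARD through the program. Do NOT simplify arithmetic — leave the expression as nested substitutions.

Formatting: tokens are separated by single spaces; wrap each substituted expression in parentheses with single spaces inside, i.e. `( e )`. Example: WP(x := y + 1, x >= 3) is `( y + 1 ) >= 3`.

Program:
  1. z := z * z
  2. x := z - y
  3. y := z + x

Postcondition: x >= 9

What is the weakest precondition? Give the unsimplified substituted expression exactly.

Answer: ( ( z * z ) - y ) >= 9

Derivation:
post: x >= 9
stmt 3: y := z + x  -- replace 0 occurrence(s) of y with (z + x)
  => x >= 9
stmt 2: x := z - y  -- replace 1 occurrence(s) of x with (z - y)
  => ( z - y ) >= 9
stmt 1: z := z * z  -- replace 1 occurrence(s) of z with (z * z)
  => ( ( z * z ) - y ) >= 9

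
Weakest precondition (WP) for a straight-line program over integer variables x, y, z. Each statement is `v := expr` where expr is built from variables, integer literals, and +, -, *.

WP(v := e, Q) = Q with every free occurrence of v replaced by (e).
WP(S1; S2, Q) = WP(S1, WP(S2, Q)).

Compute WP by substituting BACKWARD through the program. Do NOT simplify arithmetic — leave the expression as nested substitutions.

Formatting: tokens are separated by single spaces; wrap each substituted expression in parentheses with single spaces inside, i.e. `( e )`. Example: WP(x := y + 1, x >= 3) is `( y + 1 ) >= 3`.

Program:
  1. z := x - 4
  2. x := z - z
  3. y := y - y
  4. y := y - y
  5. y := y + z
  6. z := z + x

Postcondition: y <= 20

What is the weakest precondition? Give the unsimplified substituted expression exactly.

Answer: ( ( ( y - y ) - ( y - y ) ) + ( x - 4 ) ) <= 20

Derivation:
post: y <= 20
stmt 6: z := z + x  -- replace 0 occurrence(s) of z with (z + x)
  => y <= 20
stmt 5: y := y + z  -- replace 1 occurrence(s) of y with (y + z)
  => ( y + z ) <= 20
stmt 4: y := y - y  -- replace 1 occurrence(s) of y with (y - y)
  => ( ( y - y ) + z ) <= 20
stmt 3: y := y - y  -- replace 2 occurrence(s) of y with (y - y)
  => ( ( ( y - y ) - ( y - y ) ) + z ) <= 20
stmt 2: x := z - z  -- replace 0 occurrence(s) of x with (z - z)
  => ( ( ( y - y ) - ( y - y ) ) + z ) <= 20
stmt 1: z := x - 4  -- replace 1 occurrence(s) of z with (x - 4)
  => ( ( ( y - y ) - ( y - y ) ) + ( x - 4 ) ) <= 20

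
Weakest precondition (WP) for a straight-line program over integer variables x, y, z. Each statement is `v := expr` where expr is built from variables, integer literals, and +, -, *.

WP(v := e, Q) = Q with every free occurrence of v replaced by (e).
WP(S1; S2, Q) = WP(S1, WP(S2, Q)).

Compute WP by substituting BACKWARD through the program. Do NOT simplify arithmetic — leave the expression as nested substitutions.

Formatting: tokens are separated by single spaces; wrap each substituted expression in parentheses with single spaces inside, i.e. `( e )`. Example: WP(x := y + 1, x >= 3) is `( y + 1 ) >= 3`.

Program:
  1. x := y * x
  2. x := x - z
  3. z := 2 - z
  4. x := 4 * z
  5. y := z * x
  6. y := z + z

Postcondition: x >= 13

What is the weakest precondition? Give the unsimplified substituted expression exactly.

Answer: ( 4 * ( 2 - z ) ) >= 13

Derivation:
post: x >= 13
stmt 6: y := z + z  -- replace 0 occurrence(s) of y with (z + z)
  => x >= 13
stmt 5: y := z * x  -- replace 0 occurrence(s) of y with (z * x)
  => x >= 13
stmt 4: x := 4 * z  -- replace 1 occurrence(s) of x with (4 * z)
  => ( 4 * z ) >= 13
stmt 3: z := 2 - z  -- replace 1 occurrence(s) of z with (2 - z)
  => ( 4 * ( 2 - z ) ) >= 13
stmt 2: x := x - z  -- replace 0 occurrence(s) of x with (x - z)
  => ( 4 * ( 2 - z ) ) >= 13
stmt 1: x := y * x  -- replace 0 occurrence(s) of x with (y * x)
  => ( 4 * ( 2 - z ) ) >= 13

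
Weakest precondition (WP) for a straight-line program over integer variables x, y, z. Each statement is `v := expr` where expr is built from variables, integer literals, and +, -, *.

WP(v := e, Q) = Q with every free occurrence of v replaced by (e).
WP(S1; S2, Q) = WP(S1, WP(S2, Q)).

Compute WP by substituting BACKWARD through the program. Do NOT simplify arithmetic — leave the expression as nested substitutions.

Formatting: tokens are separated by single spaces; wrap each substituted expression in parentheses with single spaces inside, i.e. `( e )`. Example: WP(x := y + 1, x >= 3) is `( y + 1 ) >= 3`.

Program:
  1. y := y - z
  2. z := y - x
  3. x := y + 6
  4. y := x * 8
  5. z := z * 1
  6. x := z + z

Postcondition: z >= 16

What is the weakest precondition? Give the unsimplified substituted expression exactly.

Answer: ( ( ( y - z ) - x ) * 1 ) >= 16

Derivation:
post: z >= 16
stmt 6: x := z + z  -- replace 0 occurrence(s) of x with (z + z)
  => z >= 16
stmt 5: z := z * 1  -- replace 1 occurrence(s) of z with (z * 1)
  => ( z * 1 ) >= 16
stmt 4: y := x * 8  -- replace 0 occurrence(s) of y with (x * 8)
  => ( z * 1 ) >= 16
stmt 3: x := y + 6  -- replace 0 occurrence(s) of x with (y + 6)
  => ( z * 1 ) >= 16
stmt 2: z := y - x  -- replace 1 occurrence(s) of z with (y - x)
  => ( ( y - x ) * 1 ) >= 16
stmt 1: y := y - z  -- replace 1 occurrence(s) of y with (y - z)
  => ( ( ( y - z ) - x ) * 1 ) >= 16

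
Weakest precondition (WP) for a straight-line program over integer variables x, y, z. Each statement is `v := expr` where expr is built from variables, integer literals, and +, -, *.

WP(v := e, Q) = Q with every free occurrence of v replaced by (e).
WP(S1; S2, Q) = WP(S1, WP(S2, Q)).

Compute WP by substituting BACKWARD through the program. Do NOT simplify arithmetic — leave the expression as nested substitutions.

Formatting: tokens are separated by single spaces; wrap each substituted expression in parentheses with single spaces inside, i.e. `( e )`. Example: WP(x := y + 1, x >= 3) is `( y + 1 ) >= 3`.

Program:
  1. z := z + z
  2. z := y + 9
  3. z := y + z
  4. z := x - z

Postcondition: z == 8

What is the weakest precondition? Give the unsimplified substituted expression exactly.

Answer: ( x - ( y + ( y + 9 ) ) ) == 8

Derivation:
post: z == 8
stmt 4: z := x - z  -- replace 1 occurrence(s) of z with (x - z)
  => ( x - z ) == 8
stmt 3: z := y + z  -- replace 1 occurrence(s) of z with (y + z)
  => ( x - ( y + z ) ) == 8
stmt 2: z := y + 9  -- replace 1 occurrence(s) of z with (y + 9)
  => ( x - ( y + ( y + 9 ) ) ) == 8
stmt 1: z := z + z  -- replace 0 occurrence(s) of z with (z + z)
  => ( x - ( y + ( y + 9 ) ) ) == 8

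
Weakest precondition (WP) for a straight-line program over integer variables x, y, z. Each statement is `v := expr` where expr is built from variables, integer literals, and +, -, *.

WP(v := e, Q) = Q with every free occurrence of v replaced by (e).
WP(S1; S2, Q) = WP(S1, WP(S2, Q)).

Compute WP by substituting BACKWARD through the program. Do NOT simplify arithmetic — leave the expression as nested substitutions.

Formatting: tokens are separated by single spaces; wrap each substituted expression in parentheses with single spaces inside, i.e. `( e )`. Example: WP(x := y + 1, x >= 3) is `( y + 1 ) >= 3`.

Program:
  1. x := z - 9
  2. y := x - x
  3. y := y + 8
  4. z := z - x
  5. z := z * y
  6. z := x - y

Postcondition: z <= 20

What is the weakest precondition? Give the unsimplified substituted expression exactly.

post: z <= 20
stmt 6: z := x - y  -- replace 1 occurrence(s) of z with (x - y)
  => ( x - y ) <= 20
stmt 5: z := z * y  -- replace 0 occurrence(s) of z with (z * y)
  => ( x - y ) <= 20
stmt 4: z := z - x  -- replace 0 occurrence(s) of z with (z - x)
  => ( x - y ) <= 20
stmt 3: y := y + 8  -- replace 1 occurrence(s) of y with (y + 8)
  => ( x - ( y + 8 ) ) <= 20
stmt 2: y := x - x  -- replace 1 occurrence(s) of y with (x - x)
  => ( x - ( ( x - x ) + 8 ) ) <= 20
stmt 1: x := z - 9  -- replace 3 occurrence(s) of x with (z - 9)
  => ( ( z - 9 ) - ( ( ( z - 9 ) - ( z - 9 ) ) + 8 ) ) <= 20

Answer: ( ( z - 9 ) - ( ( ( z - 9 ) - ( z - 9 ) ) + 8 ) ) <= 20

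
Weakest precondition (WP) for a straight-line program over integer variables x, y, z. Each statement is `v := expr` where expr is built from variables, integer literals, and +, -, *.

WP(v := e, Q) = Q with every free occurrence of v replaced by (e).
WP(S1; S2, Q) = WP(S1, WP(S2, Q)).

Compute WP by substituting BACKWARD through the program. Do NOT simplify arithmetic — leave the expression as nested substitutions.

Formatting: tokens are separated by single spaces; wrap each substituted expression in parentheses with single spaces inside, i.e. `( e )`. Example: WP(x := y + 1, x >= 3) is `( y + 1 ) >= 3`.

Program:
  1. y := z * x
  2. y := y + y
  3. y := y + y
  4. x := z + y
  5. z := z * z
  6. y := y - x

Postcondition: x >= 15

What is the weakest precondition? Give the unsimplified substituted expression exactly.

post: x >= 15
stmt 6: y := y - x  -- replace 0 occurrence(s) of y with (y - x)
  => x >= 15
stmt 5: z := z * z  -- replace 0 occurrence(s) of z with (z * z)
  => x >= 15
stmt 4: x := z + y  -- replace 1 occurrence(s) of x with (z + y)
  => ( z + y ) >= 15
stmt 3: y := y + y  -- replace 1 occurrence(s) of y with (y + y)
  => ( z + ( y + y ) ) >= 15
stmt 2: y := y + y  -- replace 2 occurrence(s) of y with (y + y)
  => ( z + ( ( y + y ) + ( y + y ) ) ) >= 15
stmt 1: y := z * x  -- replace 4 occurrence(s) of y with (z * x)
  => ( z + ( ( ( z * x ) + ( z * x ) ) + ( ( z * x ) + ( z * x ) ) ) ) >= 15

Answer: ( z + ( ( ( z * x ) + ( z * x ) ) + ( ( z * x ) + ( z * x ) ) ) ) >= 15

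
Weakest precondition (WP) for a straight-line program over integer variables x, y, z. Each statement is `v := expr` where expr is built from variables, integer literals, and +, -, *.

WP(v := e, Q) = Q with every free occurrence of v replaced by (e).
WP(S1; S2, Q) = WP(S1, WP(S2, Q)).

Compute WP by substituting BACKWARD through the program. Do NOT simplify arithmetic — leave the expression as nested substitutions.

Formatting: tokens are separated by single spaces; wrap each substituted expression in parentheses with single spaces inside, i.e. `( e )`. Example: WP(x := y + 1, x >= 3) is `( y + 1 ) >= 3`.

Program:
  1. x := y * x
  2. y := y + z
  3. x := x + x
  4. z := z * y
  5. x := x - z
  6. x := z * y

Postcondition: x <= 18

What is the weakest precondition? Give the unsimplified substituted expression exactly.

Answer: ( ( z * ( y + z ) ) * ( y + z ) ) <= 18

Derivation:
post: x <= 18
stmt 6: x := z * y  -- replace 1 occurrence(s) of x with (z * y)
  => ( z * y ) <= 18
stmt 5: x := x - z  -- replace 0 occurrence(s) of x with (x - z)
  => ( z * y ) <= 18
stmt 4: z := z * y  -- replace 1 occurrence(s) of z with (z * y)
  => ( ( z * y ) * y ) <= 18
stmt 3: x := x + x  -- replace 0 occurrence(s) of x with (x + x)
  => ( ( z * y ) * y ) <= 18
stmt 2: y := y + z  -- replace 2 occurrence(s) of y with (y + z)
  => ( ( z * ( y + z ) ) * ( y + z ) ) <= 18
stmt 1: x := y * x  -- replace 0 occurrence(s) of x with (y * x)
  => ( ( z * ( y + z ) ) * ( y + z ) ) <= 18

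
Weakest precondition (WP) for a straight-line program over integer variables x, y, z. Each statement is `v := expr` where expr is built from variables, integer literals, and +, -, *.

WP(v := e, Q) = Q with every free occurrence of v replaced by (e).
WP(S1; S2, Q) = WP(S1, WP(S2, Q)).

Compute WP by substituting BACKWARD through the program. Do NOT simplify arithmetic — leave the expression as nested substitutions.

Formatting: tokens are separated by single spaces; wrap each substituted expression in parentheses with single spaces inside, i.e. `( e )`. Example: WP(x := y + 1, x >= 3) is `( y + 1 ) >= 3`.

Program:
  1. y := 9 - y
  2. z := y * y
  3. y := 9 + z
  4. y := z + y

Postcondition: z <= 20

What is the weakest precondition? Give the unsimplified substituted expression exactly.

post: z <= 20
stmt 4: y := z + y  -- replace 0 occurrence(s) of y with (z + y)
  => z <= 20
stmt 3: y := 9 + z  -- replace 0 occurrence(s) of y with (9 + z)
  => z <= 20
stmt 2: z := y * y  -- replace 1 occurrence(s) of z with (y * y)
  => ( y * y ) <= 20
stmt 1: y := 9 - y  -- replace 2 occurrence(s) of y with (9 - y)
  => ( ( 9 - y ) * ( 9 - y ) ) <= 20

Answer: ( ( 9 - y ) * ( 9 - y ) ) <= 20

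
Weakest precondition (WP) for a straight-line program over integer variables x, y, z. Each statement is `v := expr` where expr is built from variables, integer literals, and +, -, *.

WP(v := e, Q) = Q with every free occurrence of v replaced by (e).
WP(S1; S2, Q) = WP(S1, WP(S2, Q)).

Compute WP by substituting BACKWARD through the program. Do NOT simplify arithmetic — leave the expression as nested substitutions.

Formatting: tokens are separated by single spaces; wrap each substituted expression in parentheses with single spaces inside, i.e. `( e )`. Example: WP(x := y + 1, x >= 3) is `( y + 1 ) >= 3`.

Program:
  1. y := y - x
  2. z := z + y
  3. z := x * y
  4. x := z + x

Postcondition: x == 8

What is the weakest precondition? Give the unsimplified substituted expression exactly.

Answer: ( ( x * ( y - x ) ) + x ) == 8

Derivation:
post: x == 8
stmt 4: x := z + x  -- replace 1 occurrence(s) of x with (z + x)
  => ( z + x ) == 8
stmt 3: z := x * y  -- replace 1 occurrence(s) of z with (x * y)
  => ( ( x * y ) + x ) == 8
stmt 2: z := z + y  -- replace 0 occurrence(s) of z with (z + y)
  => ( ( x * y ) + x ) == 8
stmt 1: y := y - x  -- replace 1 occurrence(s) of y with (y - x)
  => ( ( x * ( y - x ) ) + x ) == 8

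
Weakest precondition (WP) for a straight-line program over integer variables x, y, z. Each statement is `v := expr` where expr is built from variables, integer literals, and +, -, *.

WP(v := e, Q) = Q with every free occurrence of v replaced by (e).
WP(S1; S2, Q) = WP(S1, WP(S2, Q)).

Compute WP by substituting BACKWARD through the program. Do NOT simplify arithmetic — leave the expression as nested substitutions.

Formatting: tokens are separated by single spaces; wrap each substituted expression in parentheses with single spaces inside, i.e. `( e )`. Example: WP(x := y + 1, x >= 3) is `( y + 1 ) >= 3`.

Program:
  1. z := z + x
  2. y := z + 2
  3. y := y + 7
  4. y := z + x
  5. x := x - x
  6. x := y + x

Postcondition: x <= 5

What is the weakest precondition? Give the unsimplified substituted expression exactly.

Answer: ( ( ( z + x ) + x ) + ( x - x ) ) <= 5

Derivation:
post: x <= 5
stmt 6: x := y + x  -- replace 1 occurrence(s) of x with (y + x)
  => ( y + x ) <= 5
stmt 5: x := x - x  -- replace 1 occurrence(s) of x with (x - x)
  => ( y + ( x - x ) ) <= 5
stmt 4: y := z + x  -- replace 1 occurrence(s) of y with (z + x)
  => ( ( z + x ) + ( x - x ) ) <= 5
stmt 3: y := y + 7  -- replace 0 occurrence(s) of y with (y + 7)
  => ( ( z + x ) + ( x - x ) ) <= 5
stmt 2: y := z + 2  -- replace 0 occurrence(s) of y with (z + 2)
  => ( ( z + x ) + ( x - x ) ) <= 5
stmt 1: z := z + x  -- replace 1 occurrence(s) of z with (z + x)
  => ( ( ( z + x ) + x ) + ( x - x ) ) <= 5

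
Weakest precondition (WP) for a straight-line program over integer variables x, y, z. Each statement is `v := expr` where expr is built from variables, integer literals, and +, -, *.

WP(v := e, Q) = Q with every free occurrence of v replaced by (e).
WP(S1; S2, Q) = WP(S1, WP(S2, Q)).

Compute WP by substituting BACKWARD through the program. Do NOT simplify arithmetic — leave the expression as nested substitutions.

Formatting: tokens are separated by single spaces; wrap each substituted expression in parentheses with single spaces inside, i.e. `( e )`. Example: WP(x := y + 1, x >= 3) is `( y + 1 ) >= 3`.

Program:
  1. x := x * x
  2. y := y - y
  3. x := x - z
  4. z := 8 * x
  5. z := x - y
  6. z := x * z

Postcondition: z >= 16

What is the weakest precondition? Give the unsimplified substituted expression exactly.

post: z >= 16
stmt 6: z := x * z  -- replace 1 occurrence(s) of z with (x * z)
  => ( x * z ) >= 16
stmt 5: z := x - y  -- replace 1 occurrence(s) of z with (x - y)
  => ( x * ( x - y ) ) >= 16
stmt 4: z := 8 * x  -- replace 0 occurrence(s) of z with (8 * x)
  => ( x * ( x - y ) ) >= 16
stmt 3: x := x - z  -- replace 2 occurrence(s) of x with (x - z)
  => ( ( x - z ) * ( ( x - z ) - y ) ) >= 16
stmt 2: y := y - y  -- replace 1 occurrence(s) of y with (y - y)
  => ( ( x - z ) * ( ( x - z ) - ( y - y ) ) ) >= 16
stmt 1: x := x * x  -- replace 2 occurrence(s) of x with (x * x)
  => ( ( ( x * x ) - z ) * ( ( ( x * x ) - z ) - ( y - y ) ) ) >= 16

Answer: ( ( ( x * x ) - z ) * ( ( ( x * x ) - z ) - ( y - y ) ) ) >= 16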